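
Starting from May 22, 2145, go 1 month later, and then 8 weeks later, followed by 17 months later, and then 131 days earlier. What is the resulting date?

September 8, 2146

Counting forward 1 month from May 22, 2145:
month 5 + 1 = 6 → June 2145.
Day 22 is valid in June, giving June 22, 2145.
Advancing 8 weeks (= 56 days) from June 22, 2145:
June has 30 days, so 30 − 22 = 8 days remain after June 22, 2145; 56 − 8 = 48 left.
July 2145 has 31 days: 48 − 31 = 17 left.
17 days into August 2145 → August 17, 2145.
Adding 17 months from August 17, 2145:
month 8 + 17 = 25, which is month 1 of year 2147 → January 2147.
Day 17 is valid in January, giving January 17, 2147.
Subtracting 131 days from January 17, 2147:
Going back 17 days from January 17, 2147 reaches the end of the previous month; 131 − 17 = 114 left.
December 2146 has 31 days: 114 − 31 = 83 left.
November 2146 has 30 days: 83 − 30 = 53 left.
October 2146 has 31 days: 53 − 31 = 22 left.
September 2146 has 30 days; 30 − 22 = 8 → September 8, 2146.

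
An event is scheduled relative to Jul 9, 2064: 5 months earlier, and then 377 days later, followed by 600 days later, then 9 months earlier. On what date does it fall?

January 13, 2066

Counting back 5 months from July 9, 2064:
month 7 − 5 = 2 → February 2064.
Day 9 is valid in February, giving February 9, 2064.
Counting forward 377 days from February 9, 2064:
February has 29 days, so 29 − 9 = 20 days remain after February 9, 2064; 377 − 20 = 357 left.
March 2064 has 31 days: 357 − 31 = 326 left.
April 2064 has 30 days: 326 − 30 = 296 left.
May 2064 has 31 days: 296 − 31 = 265 left.
June 2064 has 30 days: 265 − 30 = 235 left.
July 2064 has 31 days: 235 − 31 = 204 left.
August 2064 has 31 days: 204 − 31 = 173 left.
September 2064 has 30 days: 173 − 30 = 143 left.
October 2064 has 31 days: 143 − 31 = 112 left.
November 2064 has 30 days: 112 − 30 = 82 left.
December 2064 has 31 days: 82 − 31 = 51 left.
January 2065 has 31 days: 51 − 31 = 20 left.
20 days into February 2065 → February 20, 2065.
Adding 600 days from February 20, 2065:
February has 28 days, so 28 − 20 = 8 days remain after February 20, 2065; 600 − 8 = 592 left.
March 2065 has 31 days: 592 − 31 = 561 left.
April 2065 has 30 days: 561 − 30 = 531 left.
May 2065 has 31 days: 531 − 31 = 500 left.
June 2065 has 30 days: 500 − 30 = 470 left.
July 2065 has 31 days: 470 − 31 = 439 left.
August 2065 has 31 days: 439 − 31 = 408 left.
September 2065 has 30 days: 408 − 30 = 378 left.
October 2065 has 31 days: 378 − 31 = 347 left.
November 2065 has 30 days: 347 − 30 = 317 left.
December 2065 has 31 days: 317 − 31 = 286 left.
January 2066 has 31 days: 286 − 31 = 255 left.
February 2066 has 28 days (2066 is not a leap year): 255 − 28 = 227 left.
March 2066 has 31 days: 227 − 31 = 196 left.
April 2066 has 30 days: 196 − 30 = 166 left.
May 2066 has 31 days: 166 − 31 = 135 left.
June 2066 has 30 days: 135 − 30 = 105 left.
July 2066 has 31 days: 105 − 31 = 74 left.
August 2066 has 31 days: 74 − 31 = 43 left.
September 2066 has 30 days: 43 − 30 = 13 left.
13 days into October 2066 → October 13, 2066.
Subtracting 9 months from October 13, 2066:
month 10 − 9 = 1 → January 2066.
Day 13 is valid in January, giving January 13, 2066.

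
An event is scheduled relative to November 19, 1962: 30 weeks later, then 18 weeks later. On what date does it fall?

October 21, 1963

Adding 30 weeks (= 210 days) from November 19, 1962:
November has 30 days, so 30 − 19 = 11 days remain after November 19, 1962; 210 − 11 = 199 left.
December 1962 has 31 days: 199 − 31 = 168 left.
January 1963 has 31 days: 168 − 31 = 137 left.
February 1963 has 28 days (1963 is not a leap year): 137 − 28 = 109 left.
March 1963 has 31 days: 109 − 31 = 78 left.
April 1963 has 30 days: 78 − 30 = 48 left.
May 1963 has 31 days: 48 − 31 = 17 left.
17 days into June 1963 → June 17, 1963.
Counting forward 18 weeks (= 126 days) from June 17, 1963:
June has 30 days, so 30 − 17 = 13 days remain after June 17, 1963; 126 − 13 = 113 left.
July 1963 has 31 days: 113 − 31 = 82 left.
August 1963 has 31 days: 82 − 31 = 51 left.
September 1963 has 30 days: 51 − 30 = 21 left.
21 days into October 1963 → October 21, 1963.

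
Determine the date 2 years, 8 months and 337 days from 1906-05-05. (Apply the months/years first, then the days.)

Counting forward 2 years, 8 months and 337 days from May 5, 1906: first the month/year part, then the days.
+2 years → 1908; month 5 + 8 = 13, which is month 1 of year 1909 → January 1909.
Day 5 is valid in January, giving January 5, 1909.
Now add 337 days from January 5, 1909.
January has 31 days, so 31 − 5 = 26 days remain after January 5, 1909; 337 − 26 = 311 left.
February 1909 has 28 days (1909 is not a leap year): 311 − 28 = 283 left.
March 1909 has 31 days: 283 − 31 = 252 left.
April 1909 has 30 days: 252 − 30 = 222 left.
May 1909 has 31 days: 222 − 31 = 191 left.
June 1909 has 30 days: 191 − 30 = 161 left.
July 1909 has 31 days: 161 − 31 = 130 left.
August 1909 has 31 days: 130 − 31 = 99 left.
September 1909 has 30 days: 99 − 30 = 69 left.
October 1909 has 31 days: 69 − 31 = 38 left.
November 1909 has 30 days: 38 − 30 = 8 left.
8 days into December 1909 → December 8, 1909.

December 8, 1909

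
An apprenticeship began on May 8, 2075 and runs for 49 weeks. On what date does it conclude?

April 15, 2076

Counting forward 49 weeks = 343 days from May 8, 2075.
May has 31 days, so 31 − 8 = 23 days remain after May 8, 2075; 343 − 23 = 320 left.
June 2075 has 30 days: 320 − 30 = 290 left.
July 2075 has 31 days: 290 − 31 = 259 left.
August 2075 has 31 days: 259 − 31 = 228 left.
September 2075 has 30 days: 228 − 30 = 198 left.
October 2075 has 31 days: 198 − 31 = 167 left.
November 2075 has 30 days: 167 − 30 = 137 left.
December 2075 has 31 days: 137 − 31 = 106 left.
January 2076 has 31 days: 106 − 31 = 75 left.
February 2076 has 29 days (2076 is a leap year): 75 − 29 = 46 left.
March 2076 has 31 days: 46 − 31 = 15 left.
15 days into April 2076 → April 15, 2076.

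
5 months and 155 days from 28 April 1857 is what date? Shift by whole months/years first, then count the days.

March 2, 1858

Counting forward 5 months and 155 days from April 28, 1857: first the month/year part, then the days.
month 4 + 5 = 9 → September 1857.
Day 28 is valid in September, giving September 28, 1857.
Now add 155 days from September 28, 1857.
September has 30 days, so 30 − 28 = 2 days remain after September 28, 1857; 155 − 2 = 153 left.
October 1857 has 31 days: 153 − 31 = 122 left.
November 1857 has 30 days: 122 − 30 = 92 left.
December 1857 has 31 days: 92 − 31 = 61 left.
January 1858 has 31 days: 61 − 31 = 30 left.
February 1858 has 28 days (1858 is not a leap year): 30 − 28 = 2 left.
2 days into March 1858 → March 2, 1858.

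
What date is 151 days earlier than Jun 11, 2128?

January 12, 2128

Going back 151 days from June 11, 2128.
Going back 11 days from June 11, 2128 reaches the end of the previous month; 151 − 11 = 140 left.
May 2128 has 31 days: 140 − 31 = 109 left.
April 2128 has 30 days: 109 − 30 = 79 left.
March 2128 has 31 days: 79 − 31 = 48 left.
February 2128 has 29 days (2128 is a leap year): 48 − 29 = 19 left.
January 2128 has 31 days; 31 − 19 = 12 → January 12, 2128.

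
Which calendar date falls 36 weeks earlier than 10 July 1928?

Going back 36 weeks = 252 days from July 10, 1928.
Going back 10 days from July 10, 1928 reaches the end of the previous month; 252 − 10 = 242 left.
June 1928 has 30 days: 242 − 30 = 212 left.
May 1928 has 31 days: 212 − 31 = 181 left.
April 1928 has 30 days: 181 − 30 = 151 left.
March 1928 has 31 days: 151 − 31 = 120 left.
February 1928 has 29 days (1928 is a leap year): 120 − 29 = 91 left.
January 1928 has 31 days: 91 − 31 = 60 left.
December 1927 has 31 days: 60 − 31 = 29 left.
November 1927 has 30 days; 30 − 29 = 1 → November 1, 1927.

November 1, 1927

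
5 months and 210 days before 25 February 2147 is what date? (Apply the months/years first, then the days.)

February 27, 2146

Counting back 5 months and 210 days from February 25, 2147: first the month/year part, then the days.
month 2 − 5 = -3, which is month 9 of year 2146 → September 2146.
Day 25 is valid in September, giving September 25, 2146.
Now subtract 210 days from September 25, 2146.
Going back 25 days from September 25, 2146 reaches the end of the previous month; 210 − 25 = 185 left.
August 2146 has 31 days: 185 − 31 = 154 left.
July 2146 has 31 days: 154 − 31 = 123 left.
June 2146 has 30 days: 123 − 30 = 93 left.
May 2146 has 31 days: 93 − 31 = 62 left.
April 2146 has 30 days: 62 − 30 = 32 left.
March 2146 has 31 days: 32 − 31 = 1 left.
February 2146 has 28 days; 28 − 1 = 27 → February 27, 2146.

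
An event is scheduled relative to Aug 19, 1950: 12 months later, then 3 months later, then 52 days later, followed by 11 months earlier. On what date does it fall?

Advancing 12 months from August 19, 1950:
month 8 + 12 = 20, which is month 8 of year 1951 → August 1951.
Day 19 is valid in August, giving August 19, 1951.
Adding 3 months from August 19, 1951:
month 8 + 3 = 11 → November 1951.
Day 19 is valid in November, giving November 19, 1951.
Advancing 52 days from November 19, 1951:
November has 30 days, so 30 − 19 = 11 days remain after November 19, 1951; 52 − 11 = 41 left.
December 1951 has 31 days: 41 − 31 = 10 left.
10 days into January 1952 → January 10, 1952.
Going back 11 months from January 10, 1952:
month 1 − 11 = -10, which is month 2 of year 1951 → February 1951.
Day 10 is valid in February, giving February 10, 1951.

February 10, 1951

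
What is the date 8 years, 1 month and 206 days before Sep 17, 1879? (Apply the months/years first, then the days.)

Subtracting 8 years, 1 month and 206 days from September 17, 1879: first the month/year part, then the days.
-8 years → 1871; month 9 − 1 = 8 → August 1871.
Day 17 is valid in August, giving August 17, 1871.
Now subtract 206 days from August 17, 1871.
Going back 17 days from August 17, 1871 reaches the end of the previous month; 206 − 17 = 189 left.
July 1871 has 31 days: 189 − 31 = 158 left.
June 1871 has 30 days: 158 − 30 = 128 left.
May 1871 has 31 days: 128 − 31 = 97 left.
April 1871 has 30 days: 97 − 30 = 67 left.
March 1871 has 31 days: 67 − 31 = 36 left.
February 1871 has 28 days (1871 is not a leap year): 36 − 28 = 8 left.
January 1871 has 31 days; 31 − 8 = 23 → January 23, 1871.

January 23, 1871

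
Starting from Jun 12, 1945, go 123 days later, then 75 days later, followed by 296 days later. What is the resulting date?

Advancing 123 days from June 12, 1945:
June has 30 days, so 30 − 12 = 18 days remain after June 12, 1945; 123 − 18 = 105 left.
July 1945 has 31 days: 105 − 31 = 74 left.
August 1945 has 31 days: 74 − 31 = 43 left.
September 1945 has 30 days: 43 − 30 = 13 left.
13 days into October 1945 → October 13, 1945.
Adding 75 days from October 13, 1945:
October has 31 days, so 31 − 13 = 18 days remain after October 13, 1945; 75 − 18 = 57 left.
November 1945 has 30 days: 57 − 30 = 27 left.
27 days into December 1945 → December 27, 1945.
Counting forward 296 days from December 27, 1945:
December has 31 days, so 31 − 27 = 4 days remain after December 27, 1945; 296 − 4 = 292 left.
January 1946 has 31 days: 292 − 31 = 261 left.
February 1946 has 28 days (1946 is not a leap year): 261 − 28 = 233 left.
March 1946 has 31 days: 233 − 31 = 202 left.
April 1946 has 30 days: 202 − 30 = 172 left.
May 1946 has 31 days: 172 − 31 = 141 left.
June 1946 has 30 days: 141 − 30 = 111 left.
July 1946 has 31 days: 111 − 31 = 80 left.
August 1946 has 31 days: 80 − 31 = 49 left.
September 1946 has 30 days: 49 − 30 = 19 left.
19 days into October 1946 → October 19, 1946.

October 19, 1946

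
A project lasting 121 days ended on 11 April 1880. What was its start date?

Going back 121 days from April 11, 1880.
Going back 11 days from April 11, 1880 reaches the end of the previous month; 121 − 11 = 110 left.
March 1880 has 31 days: 110 − 31 = 79 left.
February 1880 has 29 days (1880 is a leap year): 79 − 29 = 50 left.
January 1880 has 31 days: 50 − 31 = 19 left.
December 1879 has 31 days; 31 − 19 = 12 → December 12, 1879.

December 12, 1879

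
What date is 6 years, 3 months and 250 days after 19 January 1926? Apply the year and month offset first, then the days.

December 25, 1932

Adding 6 years, 3 months and 250 days from January 19, 1926: first the month/year part, then the days.
+6 years → 1932; month 1 + 3 = 4 → April 1932.
Day 19 is valid in April, giving April 19, 1932.
Now add 250 days from April 19, 1932.
April has 30 days, so 30 − 19 = 11 days remain after April 19, 1932; 250 − 11 = 239 left.
May 1932 has 31 days: 239 − 31 = 208 left.
June 1932 has 30 days: 208 − 30 = 178 left.
July 1932 has 31 days: 178 − 31 = 147 left.
August 1932 has 31 days: 147 − 31 = 116 left.
September 1932 has 30 days: 116 − 30 = 86 left.
October 1932 has 31 days: 86 − 31 = 55 left.
November 1932 has 30 days: 55 − 30 = 25 left.
25 days into December 1932 → December 25, 1932.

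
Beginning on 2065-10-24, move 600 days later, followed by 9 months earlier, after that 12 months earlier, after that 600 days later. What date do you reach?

Adding 600 days from October 24, 2065:
October has 31 days, so 31 − 24 = 7 days remain after October 24, 2065; 600 − 7 = 593 left.
November 2065 has 30 days: 593 − 30 = 563 left.
December 2065 has 31 days: 563 − 31 = 532 left.
January 2066 has 31 days: 532 − 31 = 501 left.
February 2066 has 28 days (2066 is not a leap year): 501 − 28 = 473 left.
March 2066 has 31 days: 473 − 31 = 442 left.
April 2066 has 30 days: 442 − 30 = 412 left.
May 2066 has 31 days: 412 − 31 = 381 left.
June 2066 has 30 days: 381 − 30 = 351 left.
July 2066 has 31 days: 351 − 31 = 320 left.
August 2066 has 31 days: 320 − 31 = 289 left.
September 2066 has 30 days: 289 − 30 = 259 left.
October 2066 has 31 days: 259 − 31 = 228 left.
November 2066 has 30 days: 228 − 30 = 198 left.
December 2066 has 31 days: 198 − 31 = 167 left.
January 2067 has 31 days: 167 − 31 = 136 left.
February 2067 has 28 days (2067 is not a leap year): 136 − 28 = 108 left.
March 2067 has 31 days: 108 − 31 = 77 left.
April 2067 has 30 days: 77 − 30 = 47 left.
May 2067 has 31 days: 47 − 31 = 16 left.
16 days into June 2067 → June 16, 2067.
Going back 9 months from June 16, 2067:
month 6 − 9 = -3, which is month 9 of year 2066 → September 2066.
Day 16 is valid in September, giving September 16, 2066.
Subtracting 12 months from September 16, 2066:
month 9 − 12 = -3, which is month 9 of year 2065 → September 2065.
Day 16 is valid in September, giving September 16, 2065.
Counting forward 600 days from September 16, 2065:
September has 30 days, so 30 − 16 = 14 days remain after September 16, 2065; 600 − 14 = 586 left.
October 2065 has 31 days: 586 − 31 = 555 left.
November 2065 has 30 days: 555 − 30 = 525 left.
December 2065 has 31 days: 525 − 31 = 494 left.
January 2066 has 31 days: 494 − 31 = 463 left.
February 2066 has 28 days (2066 is not a leap year): 463 − 28 = 435 left.
March 2066 has 31 days: 435 − 31 = 404 left.
April 2066 has 30 days: 404 − 30 = 374 left.
May 2066 has 31 days: 374 − 31 = 343 left.
June 2066 has 30 days: 343 − 30 = 313 left.
July 2066 has 31 days: 313 − 31 = 282 left.
August 2066 has 31 days: 282 − 31 = 251 left.
September 2066 has 30 days: 251 − 30 = 221 left.
October 2066 has 31 days: 221 − 31 = 190 left.
November 2066 has 30 days: 190 − 30 = 160 left.
December 2066 has 31 days: 160 − 31 = 129 left.
January 2067 has 31 days: 129 − 31 = 98 left.
February 2067 has 28 days (2067 is not a leap year): 98 − 28 = 70 left.
March 2067 has 31 days: 70 − 31 = 39 left.
April 2067 has 30 days: 39 − 30 = 9 left.
9 days into May 2067 → May 9, 2067.

May 9, 2067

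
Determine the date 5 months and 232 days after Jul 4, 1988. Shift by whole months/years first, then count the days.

Advancing 5 months and 232 days from July 4, 1988: first the month/year part, then the days.
month 7 + 5 = 12 → December 1988.
Day 4 is valid in December, giving December 4, 1988.
Now add 232 days from December 4, 1988.
December has 31 days, so 31 − 4 = 27 days remain after December 4, 1988; 232 − 27 = 205 left.
January 1989 has 31 days: 205 − 31 = 174 left.
February 1989 has 28 days (1989 is not a leap year): 174 − 28 = 146 left.
March 1989 has 31 days: 146 − 31 = 115 left.
April 1989 has 30 days: 115 − 30 = 85 left.
May 1989 has 31 days: 85 − 31 = 54 left.
June 1989 has 30 days: 54 − 30 = 24 left.
24 days into July 1989 → July 24, 1989.

July 24, 1989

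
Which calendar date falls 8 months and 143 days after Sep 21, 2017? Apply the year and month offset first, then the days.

Advancing 8 months and 143 days from September 21, 2017: first the month/year part, then the days.
month 9 + 8 = 17, which is month 5 of year 2018 → May 2018.
Day 21 is valid in May, giving May 21, 2018.
Now add 143 days from May 21, 2018.
May has 31 days, so 31 − 21 = 10 days remain after May 21, 2018; 143 − 10 = 133 left.
June 2018 has 30 days: 133 − 30 = 103 left.
July 2018 has 31 days: 103 − 31 = 72 left.
August 2018 has 31 days: 72 − 31 = 41 left.
September 2018 has 30 days: 41 − 30 = 11 left.
11 days into October 2018 → October 11, 2018.

October 11, 2018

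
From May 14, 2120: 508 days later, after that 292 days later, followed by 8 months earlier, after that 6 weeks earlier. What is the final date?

October 12, 2121

Adding 508 days from May 14, 2120:
May has 31 days, so 31 − 14 = 17 days remain after May 14, 2120; 508 − 17 = 491 left.
June 2120 has 30 days: 491 − 30 = 461 left.
July 2120 has 31 days: 461 − 31 = 430 left.
August 2120 has 31 days: 430 − 31 = 399 left.
September 2120 has 30 days: 399 − 30 = 369 left.
October 2120 has 31 days: 369 − 31 = 338 left.
November 2120 has 30 days: 338 − 30 = 308 left.
December 2120 has 31 days: 308 − 31 = 277 left.
January 2121 has 31 days: 277 − 31 = 246 left.
February 2121 has 28 days (2121 is not a leap year): 246 − 28 = 218 left.
March 2121 has 31 days: 218 − 31 = 187 left.
April 2121 has 30 days: 187 − 30 = 157 left.
May 2121 has 31 days: 157 − 31 = 126 left.
June 2121 has 30 days: 126 − 30 = 96 left.
July 2121 has 31 days: 96 − 31 = 65 left.
August 2121 has 31 days: 65 − 31 = 34 left.
September 2121 has 30 days: 34 − 30 = 4 left.
4 days into October 2121 → October 4, 2121.
Counting forward 292 days from October 4, 2121:
October has 31 days, so 31 − 4 = 27 days remain after October 4, 2121; 292 − 27 = 265 left.
November 2121 has 30 days: 265 − 30 = 235 left.
December 2121 has 31 days: 235 − 31 = 204 left.
January 2122 has 31 days: 204 − 31 = 173 left.
February 2122 has 28 days (2122 is not a leap year): 173 − 28 = 145 left.
March 2122 has 31 days: 145 − 31 = 114 left.
April 2122 has 30 days: 114 − 30 = 84 left.
May 2122 has 31 days: 84 − 31 = 53 left.
June 2122 has 30 days: 53 − 30 = 23 left.
23 days into July 2122 → July 23, 2122.
Counting back 8 months from July 23, 2122:
month 7 − 8 = -1, which is month 11 of year 2121 → November 2121.
Day 23 is valid in November, giving November 23, 2121.
Going back 6 weeks (= 42 days) from November 23, 2121:
Going back 23 days from November 23, 2121 reaches the end of the previous month; 42 − 23 = 19 left.
October 2121 has 31 days; 31 − 19 = 12 → October 12, 2121.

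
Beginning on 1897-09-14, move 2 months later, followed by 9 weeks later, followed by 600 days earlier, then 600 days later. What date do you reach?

Advancing 2 months from September 14, 1897:
month 9 + 2 = 11 → November 1897.
Day 14 is valid in November, giving November 14, 1897.
Advancing 9 weeks (= 63 days) from November 14, 1897:
November has 30 days, so 30 − 14 = 16 days remain after November 14, 1897; 63 − 16 = 47 left.
December 1897 has 31 days: 47 − 31 = 16 left.
16 days into January 1898 → January 16, 1898.
Subtracting 600 days from January 16, 1898:
Going back 16 days from January 16, 1898 reaches the end of the previous month; 600 − 16 = 584 left.
December 1897 has 31 days: 584 − 31 = 553 left.
November 1897 has 30 days: 553 − 30 = 523 left.
October 1897 has 31 days: 523 − 31 = 492 left.
September 1897 has 30 days: 492 − 30 = 462 left.
August 1897 has 31 days: 462 − 31 = 431 left.
July 1897 has 31 days: 431 − 31 = 400 left.
June 1897 has 30 days: 400 − 30 = 370 left.
May 1897 has 31 days: 370 − 31 = 339 left.
April 1897 has 30 days: 339 − 30 = 309 left.
March 1897 has 31 days: 309 − 31 = 278 left.
February 1897 has 28 days (1897 is not a leap year): 278 − 28 = 250 left.
January 1897 has 31 days: 250 − 31 = 219 left.
December 1896 has 31 days: 219 − 31 = 188 left.
November 1896 has 30 days: 188 − 30 = 158 left.
October 1896 has 31 days: 158 − 31 = 127 left.
September 1896 has 30 days: 127 − 30 = 97 left.
August 1896 has 31 days: 97 − 31 = 66 left.
July 1896 has 31 days: 66 − 31 = 35 left.
June 1896 has 30 days: 35 − 30 = 5 left.
May 1896 has 31 days; 31 − 5 = 26 → May 26, 1896.
Adding 600 days from May 26, 1896:
May has 31 days, so 31 − 26 = 5 days remain after May 26, 1896; 600 − 5 = 595 left.
June 1896 has 30 days: 595 − 30 = 565 left.
July 1896 has 31 days: 565 − 31 = 534 left.
August 1896 has 31 days: 534 − 31 = 503 left.
September 1896 has 30 days: 503 − 30 = 473 left.
October 1896 has 31 days: 473 − 31 = 442 left.
November 1896 has 30 days: 442 − 30 = 412 left.
December 1896 has 31 days: 412 − 31 = 381 left.
January 1897 has 31 days: 381 − 31 = 350 left.
February 1897 has 28 days (1897 is not a leap year): 350 − 28 = 322 left.
March 1897 has 31 days: 322 − 31 = 291 left.
April 1897 has 30 days: 291 − 30 = 261 left.
May 1897 has 31 days: 261 − 31 = 230 left.
June 1897 has 30 days: 230 − 30 = 200 left.
July 1897 has 31 days: 200 − 31 = 169 left.
August 1897 has 31 days: 169 − 31 = 138 left.
September 1897 has 30 days: 138 − 30 = 108 left.
October 1897 has 31 days: 108 − 31 = 77 left.
November 1897 has 30 days: 77 − 30 = 47 left.
December 1897 has 31 days: 47 − 31 = 16 left.
16 days into January 1898 → January 16, 1898.

January 16, 1898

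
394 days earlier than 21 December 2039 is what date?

November 22, 2038

Going back 394 days from December 21, 2039.
Going back 21 days from December 21, 2039 reaches the end of the previous month; 394 − 21 = 373 left.
November 2039 has 30 days: 373 − 30 = 343 left.
October 2039 has 31 days: 343 − 31 = 312 left.
September 2039 has 30 days: 312 − 30 = 282 left.
August 2039 has 31 days: 282 − 31 = 251 left.
July 2039 has 31 days: 251 − 31 = 220 left.
June 2039 has 30 days: 220 − 30 = 190 left.
May 2039 has 31 days: 190 − 31 = 159 left.
April 2039 has 30 days: 159 − 30 = 129 left.
March 2039 has 31 days: 129 − 31 = 98 left.
February 2039 has 28 days (2039 is not a leap year): 98 − 28 = 70 left.
January 2039 has 31 days: 70 − 31 = 39 left.
December 2038 has 31 days: 39 − 31 = 8 left.
November 2038 has 30 days; 30 − 8 = 22 → November 22, 2038.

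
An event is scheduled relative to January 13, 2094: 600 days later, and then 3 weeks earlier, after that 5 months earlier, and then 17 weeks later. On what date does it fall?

Counting forward 600 days from January 13, 2094:
January has 31 days, so 31 − 13 = 18 days remain after January 13, 2094; 600 − 18 = 582 left.
February 2094 has 28 days (2094 is not a leap year): 582 − 28 = 554 left.
March 2094 has 31 days: 554 − 31 = 523 left.
April 2094 has 30 days: 523 − 30 = 493 left.
May 2094 has 31 days: 493 − 31 = 462 left.
June 2094 has 30 days: 462 − 30 = 432 left.
July 2094 has 31 days: 432 − 31 = 401 left.
August 2094 has 31 days: 401 − 31 = 370 left.
September 2094 has 30 days: 370 − 30 = 340 left.
October 2094 has 31 days: 340 − 31 = 309 left.
November 2094 has 30 days: 309 − 30 = 279 left.
December 2094 has 31 days: 279 − 31 = 248 left.
January 2095 has 31 days: 248 − 31 = 217 left.
February 2095 has 28 days (2095 is not a leap year): 217 − 28 = 189 left.
March 2095 has 31 days: 189 − 31 = 158 left.
April 2095 has 30 days: 158 − 30 = 128 left.
May 2095 has 31 days: 128 − 31 = 97 left.
June 2095 has 30 days: 97 − 30 = 67 left.
July 2095 has 31 days: 67 − 31 = 36 left.
August 2095 has 31 days: 36 − 31 = 5 left.
5 days into September 2095 → September 5, 2095.
Going back 3 weeks (= 21 days) from September 5, 2095:
Going back 5 days from September 5, 2095 reaches the end of the previous month; 21 − 5 = 16 left.
August 2095 has 31 days; 31 − 16 = 15 → August 15, 2095.
Subtracting 5 months from August 15, 2095:
month 8 − 5 = 3 → March 2095.
Day 15 is valid in March, giving March 15, 2095.
Adding 17 weeks (= 119 days) from March 15, 2095:
March has 31 days, so 31 − 15 = 16 days remain after March 15, 2095; 119 − 16 = 103 left.
April 2095 has 30 days: 103 − 30 = 73 left.
May 2095 has 31 days: 73 − 31 = 42 left.
June 2095 has 30 days: 42 − 30 = 12 left.
12 days into July 2095 → July 12, 2095.

July 12, 2095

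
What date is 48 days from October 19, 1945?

Counting forward 48 days from October 19, 1945.
October has 31 days, so 31 − 19 = 12 days remain after October 19, 1945; 48 − 12 = 36 left.
November 1945 has 30 days: 36 − 30 = 6 left.
6 days into December 1945 → December 6, 1945.

December 6, 1945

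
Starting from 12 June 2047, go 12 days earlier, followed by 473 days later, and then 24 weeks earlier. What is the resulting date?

March 31, 2048

Subtracting 12 days from June 12, 2047:
Going back 12 days from June 12, 2047 reaches the end of the previous month; 12 − 12 = 0 left.
May 2047 has 31 days; 31 − 0 = 31 → May 31, 2047.
Adding 473 days from May 31, 2047:
May has 31 days, so 31 − 31 = 0 days remain after May 31, 2047; 473 − 0 = 473 left.
June 2047 has 30 days: 473 − 30 = 443 left.
July 2047 has 31 days: 443 − 31 = 412 left.
August 2047 has 31 days: 412 − 31 = 381 left.
September 2047 has 30 days: 381 − 30 = 351 left.
October 2047 has 31 days: 351 − 31 = 320 left.
November 2047 has 30 days: 320 − 30 = 290 left.
December 2047 has 31 days: 290 − 31 = 259 left.
January 2048 has 31 days: 259 − 31 = 228 left.
February 2048 has 29 days (2048 is a leap year): 228 − 29 = 199 left.
March 2048 has 31 days: 199 − 31 = 168 left.
April 2048 has 30 days: 168 − 30 = 138 left.
May 2048 has 31 days: 138 − 31 = 107 left.
June 2048 has 30 days: 107 − 30 = 77 left.
July 2048 has 31 days: 77 − 31 = 46 left.
August 2048 has 31 days: 46 − 31 = 15 left.
15 days into September 2048 → September 15, 2048.
Subtracting 24 weeks (= 168 days) from September 15, 2048:
Going back 15 days from September 15, 2048 reaches the end of the previous month; 168 − 15 = 153 left.
August 2048 has 31 days: 153 − 31 = 122 left.
July 2048 has 31 days: 122 − 31 = 91 left.
June 2048 has 30 days: 91 − 30 = 61 left.
May 2048 has 31 days: 61 − 31 = 30 left.
April 2048 has 30 days: 30 − 30 = 0 left.
March 2048 has 31 days; 31 − 0 = 31 → March 31, 2048.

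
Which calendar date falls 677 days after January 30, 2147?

Adding 677 days from January 30, 2147.
January has 31 days, so 31 − 30 = 1 day remains after January 30, 2147; 677 − 1 = 676 left.
February 2147 has 28 days (2147 is not a leap year): 676 − 28 = 648 left.
March 2147 has 31 days: 648 − 31 = 617 left.
April 2147 has 30 days: 617 − 30 = 587 left.
May 2147 has 31 days: 587 − 31 = 556 left.
June 2147 has 30 days: 556 − 30 = 526 left.
July 2147 has 31 days: 526 − 31 = 495 left.
August 2147 has 31 days: 495 − 31 = 464 left.
September 2147 has 30 days: 464 − 30 = 434 left.
October 2147 has 31 days: 434 − 31 = 403 left.
November 2147 has 30 days: 403 − 30 = 373 left.
December 2147 has 31 days: 373 − 31 = 342 left.
January 2148 has 31 days: 342 − 31 = 311 left.
February 2148 has 29 days (2148 is a leap year): 311 − 29 = 282 left.
March 2148 has 31 days: 282 − 31 = 251 left.
April 2148 has 30 days: 251 − 30 = 221 left.
May 2148 has 31 days: 221 − 31 = 190 left.
June 2148 has 30 days: 190 − 30 = 160 left.
July 2148 has 31 days: 160 − 31 = 129 left.
August 2148 has 31 days: 129 − 31 = 98 left.
September 2148 has 30 days: 98 − 30 = 68 left.
October 2148 has 31 days: 68 − 31 = 37 left.
November 2148 has 30 days: 37 − 30 = 7 left.
7 days into December 2148 → December 7, 2148.

December 7, 2148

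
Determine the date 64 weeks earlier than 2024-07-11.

April 20, 2023

Going back 64 weeks = 448 days from July 11, 2024.
Going back 11 days from July 11, 2024 reaches the end of the previous month; 448 − 11 = 437 left.
June 2024 has 30 days: 437 − 30 = 407 left.
May 2024 has 31 days: 407 − 31 = 376 left.
April 2024 has 30 days: 376 − 30 = 346 left.
March 2024 has 31 days: 346 − 31 = 315 left.
February 2024 has 29 days (2024 is a leap year): 315 − 29 = 286 left.
January 2024 has 31 days: 286 − 31 = 255 left.
December 2023 has 31 days: 255 − 31 = 224 left.
November 2023 has 30 days: 224 − 30 = 194 left.
October 2023 has 31 days: 194 − 31 = 163 left.
September 2023 has 30 days: 163 − 30 = 133 left.
August 2023 has 31 days: 133 − 31 = 102 left.
July 2023 has 31 days: 102 − 31 = 71 left.
June 2023 has 30 days: 71 − 30 = 41 left.
May 2023 has 31 days: 41 − 31 = 10 left.
April 2023 has 30 days; 30 − 10 = 20 → April 20, 2023.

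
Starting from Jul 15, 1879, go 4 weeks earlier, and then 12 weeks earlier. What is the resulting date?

Counting back 4 weeks (= 28 days) from July 15, 1879:
Going back 15 days from July 15, 1879 reaches the end of the previous month; 28 − 15 = 13 left.
June 1879 has 30 days; 30 − 13 = 17 → June 17, 1879.
Counting back 12 weeks (= 84 days) from June 17, 1879:
Going back 17 days from June 17, 1879 reaches the end of the previous month; 84 − 17 = 67 left.
May 1879 has 31 days: 67 − 31 = 36 left.
April 1879 has 30 days: 36 − 30 = 6 left.
March 1879 has 31 days; 31 − 6 = 25 → March 25, 1879.

March 25, 1879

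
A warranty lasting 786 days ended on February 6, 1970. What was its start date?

Counting back 786 days from February 6, 1970.
Going back 6 days from February 6, 1970 reaches the end of the previous month; 786 − 6 = 780 left.
January 1970 has 31 days: 780 − 31 = 749 left.
December 1969 has 31 days: 749 − 31 = 718 left.
November 1969 has 30 days: 718 − 30 = 688 left.
October 1969 has 31 days: 688 − 31 = 657 left.
September 1969 has 30 days: 657 − 30 = 627 left.
August 1969 has 31 days: 627 − 31 = 596 left.
July 1969 has 31 days: 596 − 31 = 565 left.
June 1969 has 30 days: 565 − 30 = 535 left.
May 1969 has 31 days: 535 − 31 = 504 left.
April 1969 has 30 days: 504 − 30 = 474 left.
March 1969 has 31 days: 474 − 31 = 443 left.
February 1969 has 28 days (1969 is not a leap year): 443 − 28 = 415 left.
January 1969 has 31 days: 415 − 31 = 384 left.
December 1968 has 31 days: 384 − 31 = 353 left.
November 1968 has 30 days: 353 − 30 = 323 left.
October 1968 has 31 days: 323 − 31 = 292 left.
September 1968 has 30 days: 292 − 30 = 262 left.
August 1968 has 31 days: 262 − 31 = 231 left.
July 1968 has 31 days: 231 − 31 = 200 left.
June 1968 has 30 days: 200 − 30 = 170 left.
May 1968 has 31 days: 170 − 31 = 139 left.
April 1968 has 30 days: 139 − 30 = 109 left.
March 1968 has 31 days: 109 − 31 = 78 left.
February 1968 has 29 days (1968 is a leap year): 78 − 29 = 49 left.
January 1968 has 31 days: 49 − 31 = 18 left.
December 1967 has 31 days; 31 − 18 = 13 → December 13, 1967.

December 13, 1967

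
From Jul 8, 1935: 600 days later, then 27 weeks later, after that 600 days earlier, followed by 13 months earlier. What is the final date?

December 13, 1934

Counting forward 600 days from July 8, 1935:
July has 31 days, so 31 − 8 = 23 days remain after July 8, 1935; 600 − 23 = 577 left.
August 1935 has 31 days: 577 − 31 = 546 left.
September 1935 has 30 days: 546 − 30 = 516 left.
October 1935 has 31 days: 516 − 31 = 485 left.
November 1935 has 30 days: 485 − 30 = 455 left.
December 1935 has 31 days: 455 − 31 = 424 left.
January 1936 has 31 days: 424 − 31 = 393 left.
February 1936 has 29 days (1936 is a leap year): 393 − 29 = 364 left.
March 1936 has 31 days: 364 − 31 = 333 left.
April 1936 has 30 days: 333 − 30 = 303 left.
May 1936 has 31 days: 303 − 31 = 272 left.
June 1936 has 30 days: 272 − 30 = 242 left.
July 1936 has 31 days: 242 − 31 = 211 left.
August 1936 has 31 days: 211 − 31 = 180 left.
September 1936 has 30 days: 180 − 30 = 150 left.
October 1936 has 31 days: 150 − 31 = 119 left.
November 1936 has 30 days: 119 − 30 = 89 left.
December 1936 has 31 days: 89 − 31 = 58 left.
January 1937 has 31 days: 58 − 31 = 27 left.
27 days into February 1937 → February 27, 1937.
Advancing 27 weeks (= 189 days) from February 27, 1937:
February has 28 days, so 28 − 27 = 1 day remains after February 27, 1937; 189 − 1 = 188 left.
March 1937 has 31 days: 188 − 31 = 157 left.
April 1937 has 30 days: 157 − 30 = 127 left.
May 1937 has 31 days: 127 − 31 = 96 left.
June 1937 has 30 days: 96 − 30 = 66 left.
July 1937 has 31 days: 66 − 31 = 35 left.
August 1937 has 31 days: 35 − 31 = 4 left.
4 days into September 1937 → September 4, 1937.
Counting back 600 days from September 4, 1937:
Going back 4 days from September 4, 1937 reaches the end of the previous month; 600 − 4 = 596 left.
August 1937 has 31 days: 596 − 31 = 565 left.
July 1937 has 31 days: 565 − 31 = 534 left.
June 1937 has 30 days: 534 − 30 = 504 left.
May 1937 has 31 days: 504 − 31 = 473 left.
April 1937 has 30 days: 473 − 30 = 443 left.
March 1937 has 31 days: 443 − 31 = 412 left.
February 1937 has 28 days (1937 is not a leap year): 412 − 28 = 384 left.
January 1937 has 31 days: 384 − 31 = 353 left.
December 1936 has 31 days: 353 − 31 = 322 left.
November 1936 has 30 days: 322 − 30 = 292 left.
October 1936 has 31 days: 292 − 31 = 261 left.
September 1936 has 30 days: 261 − 30 = 231 left.
August 1936 has 31 days: 231 − 31 = 200 left.
July 1936 has 31 days: 200 − 31 = 169 left.
June 1936 has 30 days: 169 − 30 = 139 left.
May 1936 has 31 days: 139 − 31 = 108 left.
April 1936 has 30 days: 108 − 30 = 78 left.
March 1936 has 31 days: 78 − 31 = 47 left.
February 1936 has 29 days (1936 is a leap year): 47 − 29 = 18 left.
January 1936 has 31 days; 31 − 18 = 13 → January 13, 1936.
Counting back 13 months from January 13, 1936:
month 1 − 13 = -12, which is month 12 of year 1934 → December 1934.
Day 13 is valid in December, giving December 13, 1934.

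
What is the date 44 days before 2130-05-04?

March 21, 2130

Counting back 44 days from May 4, 2130.
Going back 4 days from May 4, 2130 reaches the end of the previous month; 44 − 4 = 40 left.
April 2130 has 30 days: 40 − 30 = 10 left.
March 2130 has 31 days; 31 − 10 = 21 → March 21, 2130.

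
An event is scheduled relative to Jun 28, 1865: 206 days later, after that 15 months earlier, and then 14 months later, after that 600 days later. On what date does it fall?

Counting forward 206 days from June 28, 1865:
June has 30 days, so 30 − 28 = 2 days remain after June 28, 1865; 206 − 2 = 204 left.
July 1865 has 31 days: 204 − 31 = 173 left.
August 1865 has 31 days: 173 − 31 = 142 left.
September 1865 has 30 days: 142 − 30 = 112 left.
October 1865 has 31 days: 112 − 31 = 81 left.
November 1865 has 30 days: 81 − 30 = 51 left.
December 1865 has 31 days: 51 − 31 = 20 left.
20 days into January 1866 → January 20, 1866.
Going back 15 months from January 20, 1866:
month 1 − 15 = -14, which is month 10 of year 1864 → October 1864.
Day 20 is valid in October, giving October 20, 1864.
Adding 14 months from October 20, 1864:
month 10 + 14 = 24, which is month 12 of year 1865 → December 1865.
Day 20 is valid in December, giving December 20, 1865.
Counting forward 600 days from December 20, 1865:
December has 31 days, so 31 − 20 = 11 days remain after December 20, 1865; 600 − 11 = 589 left.
January 1866 has 31 days: 589 − 31 = 558 left.
February 1866 has 28 days (1866 is not a leap year): 558 − 28 = 530 left.
March 1866 has 31 days: 530 − 31 = 499 left.
April 1866 has 30 days: 499 − 30 = 469 left.
May 1866 has 31 days: 469 − 31 = 438 left.
June 1866 has 30 days: 438 − 30 = 408 left.
July 1866 has 31 days: 408 − 31 = 377 left.
August 1866 has 31 days: 377 − 31 = 346 left.
September 1866 has 30 days: 346 − 30 = 316 left.
October 1866 has 31 days: 316 − 31 = 285 left.
November 1866 has 30 days: 285 − 30 = 255 left.
December 1866 has 31 days: 255 − 31 = 224 left.
January 1867 has 31 days: 224 − 31 = 193 left.
February 1867 has 28 days (1867 is not a leap year): 193 − 28 = 165 left.
March 1867 has 31 days: 165 − 31 = 134 left.
April 1867 has 30 days: 134 − 30 = 104 left.
May 1867 has 31 days: 104 − 31 = 73 left.
June 1867 has 30 days: 73 − 30 = 43 left.
July 1867 has 31 days: 43 − 31 = 12 left.
12 days into August 1867 → August 12, 1867.

August 12, 1867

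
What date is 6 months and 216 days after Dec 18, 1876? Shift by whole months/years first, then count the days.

January 20, 1878

Adding 6 months and 216 days from December 18, 1876: first the month/year part, then the days.
month 12 + 6 = 18, which is month 6 of year 1877 → June 1877.
Day 18 is valid in June, giving June 18, 1877.
Now add 216 days from June 18, 1877.
June has 30 days, so 30 − 18 = 12 days remain after June 18, 1877; 216 − 12 = 204 left.
July 1877 has 31 days: 204 − 31 = 173 left.
August 1877 has 31 days: 173 − 31 = 142 left.
September 1877 has 30 days: 142 − 30 = 112 left.
October 1877 has 31 days: 112 − 31 = 81 left.
November 1877 has 30 days: 81 − 30 = 51 left.
December 1877 has 31 days: 51 − 31 = 20 left.
20 days into January 1878 → January 20, 1878.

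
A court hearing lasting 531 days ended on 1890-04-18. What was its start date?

Going back 531 days from April 18, 1890.
Going back 18 days from April 18, 1890 reaches the end of the previous month; 531 − 18 = 513 left.
March 1890 has 31 days: 513 − 31 = 482 left.
February 1890 has 28 days (1890 is not a leap year): 482 − 28 = 454 left.
January 1890 has 31 days: 454 − 31 = 423 left.
December 1889 has 31 days: 423 − 31 = 392 left.
November 1889 has 30 days: 392 − 30 = 362 left.
October 1889 has 31 days: 362 − 31 = 331 left.
September 1889 has 30 days: 331 − 30 = 301 left.
August 1889 has 31 days: 301 − 31 = 270 left.
July 1889 has 31 days: 270 − 31 = 239 left.
June 1889 has 30 days: 239 − 30 = 209 left.
May 1889 has 31 days: 209 − 31 = 178 left.
April 1889 has 30 days: 178 − 30 = 148 left.
March 1889 has 31 days: 148 − 31 = 117 left.
February 1889 has 28 days (1889 is not a leap year): 117 − 28 = 89 left.
January 1889 has 31 days: 89 − 31 = 58 left.
December 1888 has 31 days: 58 − 31 = 27 left.
November 1888 has 30 days; 30 − 27 = 3 → November 3, 1888.

November 3, 1888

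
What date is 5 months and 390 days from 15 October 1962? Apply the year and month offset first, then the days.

Counting forward 5 months and 390 days from October 15, 1962: first the month/year part, then the days.
month 10 + 5 = 15, which is month 3 of year 1963 → March 1963.
Day 15 is valid in March, giving March 15, 1963.
Now add 390 days from March 15, 1963.
March has 31 days, so 31 − 15 = 16 days remain after March 15, 1963; 390 − 16 = 374 left.
April 1963 has 30 days: 374 − 30 = 344 left.
May 1963 has 31 days: 344 − 31 = 313 left.
June 1963 has 30 days: 313 − 30 = 283 left.
July 1963 has 31 days: 283 − 31 = 252 left.
August 1963 has 31 days: 252 − 31 = 221 left.
September 1963 has 30 days: 221 − 30 = 191 left.
October 1963 has 31 days: 191 − 31 = 160 left.
November 1963 has 30 days: 160 − 30 = 130 left.
December 1963 has 31 days: 130 − 31 = 99 left.
January 1964 has 31 days: 99 − 31 = 68 left.
February 1964 has 29 days (1964 is a leap year): 68 − 29 = 39 left.
March 1964 has 31 days: 39 − 31 = 8 left.
8 days into April 1964 → April 8, 1964.

April 8, 1964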